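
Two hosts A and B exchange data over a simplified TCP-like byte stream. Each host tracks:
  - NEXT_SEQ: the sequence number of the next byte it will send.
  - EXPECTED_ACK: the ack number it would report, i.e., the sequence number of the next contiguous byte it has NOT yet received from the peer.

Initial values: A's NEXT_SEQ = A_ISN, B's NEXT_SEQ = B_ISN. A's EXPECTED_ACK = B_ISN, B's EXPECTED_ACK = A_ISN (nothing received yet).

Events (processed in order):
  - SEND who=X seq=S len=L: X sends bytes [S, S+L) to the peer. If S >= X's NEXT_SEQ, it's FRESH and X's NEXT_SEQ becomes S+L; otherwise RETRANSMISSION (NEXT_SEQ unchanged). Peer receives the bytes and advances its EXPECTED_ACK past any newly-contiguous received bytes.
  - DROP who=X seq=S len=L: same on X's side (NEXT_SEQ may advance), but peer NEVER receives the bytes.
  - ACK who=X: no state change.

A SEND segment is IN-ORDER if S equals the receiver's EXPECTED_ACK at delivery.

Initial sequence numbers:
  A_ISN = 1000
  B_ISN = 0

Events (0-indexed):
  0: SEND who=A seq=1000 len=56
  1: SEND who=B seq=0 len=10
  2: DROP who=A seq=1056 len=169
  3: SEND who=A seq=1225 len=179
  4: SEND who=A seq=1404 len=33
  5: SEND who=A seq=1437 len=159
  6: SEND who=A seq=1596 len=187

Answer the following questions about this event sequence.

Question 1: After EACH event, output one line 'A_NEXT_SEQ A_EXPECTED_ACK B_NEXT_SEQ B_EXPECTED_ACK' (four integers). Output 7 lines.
1056 0 0 1056
1056 10 10 1056
1225 10 10 1056
1404 10 10 1056
1437 10 10 1056
1596 10 10 1056
1783 10 10 1056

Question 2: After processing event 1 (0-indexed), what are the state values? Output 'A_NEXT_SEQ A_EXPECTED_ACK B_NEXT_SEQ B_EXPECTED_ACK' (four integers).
After event 0: A_seq=1056 A_ack=0 B_seq=0 B_ack=1056
After event 1: A_seq=1056 A_ack=10 B_seq=10 B_ack=1056

1056 10 10 1056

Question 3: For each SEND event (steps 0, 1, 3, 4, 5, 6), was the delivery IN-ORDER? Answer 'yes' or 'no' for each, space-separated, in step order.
Answer: yes yes no no no no

Derivation:
Step 0: SEND seq=1000 -> in-order
Step 1: SEND seq=0 -> in-order
Step 3: SEND seq=1225 -> out-of-order
Step 4: SEND seq=1404 -> out-of-order
Step 5: SEND seq=1437 -> out-of-order
Step 6: SEND seq=1596 -> out-of-order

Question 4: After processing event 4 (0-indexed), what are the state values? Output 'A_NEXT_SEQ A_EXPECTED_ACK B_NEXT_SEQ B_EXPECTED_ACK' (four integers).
After event 0: A_seq=1056 A_ack=0 B_seq=0 B_ack=1056
After event 1: A_seq=1056 A_ack=10 B_seq=10 B_ack=1056
After event 2: A_seq=1225 A_ack=10 B_seq=10 B_ack=1056
After event 3: A_seq=1404 A_ack=10 B_seq=10 B_ack=1056
After event 4: A_seq=1437 A_ack=10 B_seq=10 B_ack=1056

1437 10 10 1056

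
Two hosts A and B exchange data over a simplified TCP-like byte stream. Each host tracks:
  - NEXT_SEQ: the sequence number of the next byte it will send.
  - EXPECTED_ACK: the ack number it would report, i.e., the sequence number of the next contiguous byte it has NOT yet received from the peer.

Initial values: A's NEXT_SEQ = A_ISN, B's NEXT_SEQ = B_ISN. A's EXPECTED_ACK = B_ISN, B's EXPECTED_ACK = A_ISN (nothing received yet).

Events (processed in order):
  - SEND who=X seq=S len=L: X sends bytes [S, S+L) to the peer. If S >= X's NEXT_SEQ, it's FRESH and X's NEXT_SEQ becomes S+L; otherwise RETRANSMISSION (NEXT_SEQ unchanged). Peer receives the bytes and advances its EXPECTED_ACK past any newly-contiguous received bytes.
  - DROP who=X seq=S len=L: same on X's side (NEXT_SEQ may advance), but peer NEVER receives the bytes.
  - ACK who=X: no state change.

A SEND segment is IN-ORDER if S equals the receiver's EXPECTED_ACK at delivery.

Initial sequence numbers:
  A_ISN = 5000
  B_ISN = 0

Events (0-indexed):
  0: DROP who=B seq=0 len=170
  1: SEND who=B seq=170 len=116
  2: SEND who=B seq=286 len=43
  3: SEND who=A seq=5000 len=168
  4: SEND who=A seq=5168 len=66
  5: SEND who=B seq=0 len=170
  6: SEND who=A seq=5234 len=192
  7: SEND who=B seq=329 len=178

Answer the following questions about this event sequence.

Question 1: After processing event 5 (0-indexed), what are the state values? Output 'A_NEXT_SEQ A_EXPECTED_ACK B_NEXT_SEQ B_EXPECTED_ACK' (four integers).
After event 0: A_seq=5000 A_ack=0 B_seq=170 B_ack=5000
After event 1: A_seq=5000 A_ack=0 B_seq=286 B_ack=5000
After event 2: A_seq=5000 A_ack=0 B_seq=329 B_ack=5000
After event 3: A_seq=5168 A_ack=0 B_seq=329 B_ack=5168
After event 4: A_seq=5234 A_ack=0 B_seq=329 B_ack=5234
After event 5: A_seq=5234 A_ack=329 B_seq=329 B_ack=5234

5234 329 329 5234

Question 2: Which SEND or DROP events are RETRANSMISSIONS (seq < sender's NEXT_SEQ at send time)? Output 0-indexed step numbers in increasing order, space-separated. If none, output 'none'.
Answer: 5

Derivation:
Step 0: DROP seq=0 -> fresh
Step 1: SEND seq=170 -> fresh
Step 2: SEND seq=286 -> fresh
Step 3: SEND seq=5000 -> fresh
Step 4: SEND seq=5168 -> fresh
Step 5: SEND seq=0 -> retransmit
Step 6: SEND seq=5234 -> fresh
Step 7: SEND seq=329 -> fresh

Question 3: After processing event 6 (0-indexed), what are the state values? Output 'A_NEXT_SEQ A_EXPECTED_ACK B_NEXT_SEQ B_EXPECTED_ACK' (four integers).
After event 0: A_seq=5000 A_ack=0 B_seq=170 B_ack=5000
After event 1: A_seq=5000 A_ack=0 B_seq=286 B_ack=5000
After event 2: A_seq=5000 A_ack=0 B_seq=329 B_ack=5000
After event 3: A_seq=5168 A_ack=0 B_seq=329 B_ack=5168
After event 4: A_seq=5234 A_ack=0 B_seq=329 B_ack=5234
After event 5: A_seq=5234 A_ack=329 B_seq=329 B_ack=5234
After event 6: A_seq=5426 A_ack=329 B_seq=329 B_ack=5426

5426 329 329 5426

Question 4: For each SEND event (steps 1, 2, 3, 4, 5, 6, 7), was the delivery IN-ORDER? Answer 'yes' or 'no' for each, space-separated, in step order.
Step 1: SEND seq=170 -> out-of-order
Step 2: SEND seq=286 -> out-of-order
Step 3: SEND seq=5000 -> in-order
Step 4: SEND seq=5168 -> in-order
Step 5: SEND seq=0 -> in-order
Step 6: SEND seq=5234 -> in-order
Step 7: SEND seq=329 -> in-order

Answer: no no yes yes yes yes yes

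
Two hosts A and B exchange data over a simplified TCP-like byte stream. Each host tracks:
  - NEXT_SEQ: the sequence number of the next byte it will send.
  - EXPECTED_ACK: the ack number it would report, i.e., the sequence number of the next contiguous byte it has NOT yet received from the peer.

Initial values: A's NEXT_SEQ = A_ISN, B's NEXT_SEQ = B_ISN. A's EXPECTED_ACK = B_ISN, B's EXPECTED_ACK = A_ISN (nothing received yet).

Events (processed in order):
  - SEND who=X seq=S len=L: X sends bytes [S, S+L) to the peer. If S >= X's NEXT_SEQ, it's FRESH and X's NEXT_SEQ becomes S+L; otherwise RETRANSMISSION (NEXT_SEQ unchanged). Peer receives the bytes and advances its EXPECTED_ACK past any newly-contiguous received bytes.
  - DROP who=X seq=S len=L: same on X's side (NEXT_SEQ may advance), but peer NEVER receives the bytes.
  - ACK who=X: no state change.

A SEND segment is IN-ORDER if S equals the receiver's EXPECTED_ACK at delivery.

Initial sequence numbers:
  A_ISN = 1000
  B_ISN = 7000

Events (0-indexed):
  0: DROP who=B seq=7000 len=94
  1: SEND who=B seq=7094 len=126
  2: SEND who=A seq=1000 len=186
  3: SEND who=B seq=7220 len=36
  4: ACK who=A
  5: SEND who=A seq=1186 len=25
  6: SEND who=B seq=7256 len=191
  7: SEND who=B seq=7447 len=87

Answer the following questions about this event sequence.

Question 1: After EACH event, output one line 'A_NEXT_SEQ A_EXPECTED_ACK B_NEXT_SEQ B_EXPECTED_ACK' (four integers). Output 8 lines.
1000 7000 7094 1000
1000 7000 7220 1000
1186 7000 7220 1186
1186 7000 7256 1186
1186 7000 7256 1186
1211 7000 7256 1211
1211 7000 7447 1211
1211 7000 7534 1211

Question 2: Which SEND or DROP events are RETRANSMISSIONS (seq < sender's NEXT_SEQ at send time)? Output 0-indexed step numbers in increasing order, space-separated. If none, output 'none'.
Step 0: DROP seq=7000 -> fresh
Step 1: SEND seq=7094 -> fresh
Step 2: SEND seq=1000 -> fresh
Step 3: SEND seq=7220 -> fresh
Step 5: SEND seq=1186 -> fresh
Step 6: SEND seq=7256 -> fresh
Step 7: SEND seq=7447 -> fresh

Answer: none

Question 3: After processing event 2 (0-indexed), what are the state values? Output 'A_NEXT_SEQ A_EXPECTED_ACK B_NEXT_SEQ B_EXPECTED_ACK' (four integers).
After event 0: A_seq=1000 A_ack=7000 B_seq=7094 B_ack=1000
After event 1: A_seq=1000 A_ack=7000 B_seq=7220 B_ack=1000
After event 2: A_seq=1186 A_ack=7000 B_seq=7220 B_ack=1186

1186 7000 7220 1186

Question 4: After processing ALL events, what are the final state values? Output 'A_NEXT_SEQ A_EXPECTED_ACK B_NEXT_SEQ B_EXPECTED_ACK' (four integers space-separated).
After event 0: A_seq=1000 A_ack=7000 B_seq=7094 B_ack=1000
After event 1: A_seq=1000 A_ack=7000 B_seq=7220 B_ack=1000
After event 2: A_seq=1186 A_ack=7000 B_seq=7220 B_ack=1186
After event 3: A_seq=1186 A_ack=7000 B_seq=7256 B_ack=1186
After event 4: A_seq=1186 A_ack=7000 B_seq=7256 B_ack=1186
After event 5: A_seq=1211 A_ack=7000 B_seq=7256 B_ack=1211
After event 6: A_seq=1211 A_ack=7000 B_seq=7447 B_ack=1211
After event 7: A_seq=1211 A_ack=7000 B_seq=7534 B_ack=1211

Answer: 1211 7000 7534 1211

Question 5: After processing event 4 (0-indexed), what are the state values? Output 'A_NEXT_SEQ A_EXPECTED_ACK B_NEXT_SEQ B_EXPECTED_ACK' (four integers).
After event 0: A_seq=1000 A_ack=7000 B_seq=7094 B_ack=1000
After event 1: A_seq=1000 A_ack=7000 B_seq=7220 B_ack=1000
After event 2: A_seq=1186 A_ack=7000 B_seq=7220 B_ack=1186
After event 3: A_seq=1186 A_ack=7000 B_seq=7256 B_ack=1186
After event 4: A_seq=1186 A_ack=7000 B_seq=7256 B_ack=1186

1186 7000 7256 1186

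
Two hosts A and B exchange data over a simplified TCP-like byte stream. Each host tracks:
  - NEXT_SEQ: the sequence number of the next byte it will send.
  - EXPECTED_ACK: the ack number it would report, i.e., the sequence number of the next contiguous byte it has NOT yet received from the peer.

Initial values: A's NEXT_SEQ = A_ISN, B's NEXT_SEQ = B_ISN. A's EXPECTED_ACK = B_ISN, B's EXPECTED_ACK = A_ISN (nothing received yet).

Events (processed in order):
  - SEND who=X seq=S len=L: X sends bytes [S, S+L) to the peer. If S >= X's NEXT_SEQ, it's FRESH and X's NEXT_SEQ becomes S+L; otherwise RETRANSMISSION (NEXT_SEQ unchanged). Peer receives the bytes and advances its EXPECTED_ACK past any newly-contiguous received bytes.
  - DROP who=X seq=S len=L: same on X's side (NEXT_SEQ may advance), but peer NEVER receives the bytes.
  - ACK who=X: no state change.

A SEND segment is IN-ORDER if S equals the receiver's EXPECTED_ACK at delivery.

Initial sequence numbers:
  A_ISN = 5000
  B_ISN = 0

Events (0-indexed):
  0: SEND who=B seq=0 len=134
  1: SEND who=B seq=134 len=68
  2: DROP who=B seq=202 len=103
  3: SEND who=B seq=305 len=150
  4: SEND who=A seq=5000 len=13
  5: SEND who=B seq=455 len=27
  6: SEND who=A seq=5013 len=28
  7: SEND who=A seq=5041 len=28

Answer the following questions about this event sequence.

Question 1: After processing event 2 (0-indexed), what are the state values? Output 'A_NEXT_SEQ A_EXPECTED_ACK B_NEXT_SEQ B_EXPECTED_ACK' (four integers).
After event 0: A_seq=5000 A_ack=134 B_seq=134 B_ack=5000
After event 1: A_seq=5000 A_ack=202 B_seq=202 B_ack=5000
After event 2: A_seq=5000 A_ack=202 B_seq=305 B_ack=5000

5000 202 305 5000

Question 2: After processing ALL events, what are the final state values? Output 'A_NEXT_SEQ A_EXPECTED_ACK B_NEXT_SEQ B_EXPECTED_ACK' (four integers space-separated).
After event 0: A_seq=5000 A_ack=134 B_seq=134 B_ack=5000
After event 1: A_seq=5000 A_ack=202 B_seq=202 B_ack=5000
After event 2: A_seq=5000 A_ack=202 B_seq=305 B_ack=5000
After event 3: A_seq=5000 A_ack=202 B_seq=455 B_ack=5000
After event 4: A_seq=5013 A_ack=202 B_seq=455 B_ack=5013
After event 5: A_seq=5013 A_ack=202 B_seq=482 B_ack=5013
After event 6: A_seq=5041 A_ack=202 B_seq=482 B_ack=5041
After event 7: A_seq=5069 A_ack=202 B_seq=482 B_ack=5069

Answer: 5069 202 482 5069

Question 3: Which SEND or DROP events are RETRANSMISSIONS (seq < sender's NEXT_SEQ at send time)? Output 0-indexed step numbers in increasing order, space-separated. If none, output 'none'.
Step 0: SEND seq=0 -> fresh
Step 1: SEND seq=134 -> fresh
Step 2: DROP seq=202 -> fresh
Step 3: SEND seq=305 -> fresh
Step 4: SEND seq=5000 -> fresh
Step 5: SEND seq=455 -> fresh
Step 6: SEND seq=5013 -> fresh
Step 7: SEND seq=5041 -> fresh

Answer: none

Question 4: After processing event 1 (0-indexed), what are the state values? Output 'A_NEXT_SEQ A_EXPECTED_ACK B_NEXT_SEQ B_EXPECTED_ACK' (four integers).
After event 0: A_seq=5000 A_ack=134 B_seq=134 B_ack=5000
After event 1: A_seq=5000 A_ack=202 B_seq=202 B_ack=5000

5000 202 202 5000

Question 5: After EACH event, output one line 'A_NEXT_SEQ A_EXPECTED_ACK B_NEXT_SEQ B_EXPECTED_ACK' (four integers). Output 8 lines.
5000 134 134 5000
5000 202 202 5000
5000 202 305 5000
5000 202 455 5000
5013 202 455 5013
5013 202 482 5013
5041 202 482 5041
5069 202 482 5069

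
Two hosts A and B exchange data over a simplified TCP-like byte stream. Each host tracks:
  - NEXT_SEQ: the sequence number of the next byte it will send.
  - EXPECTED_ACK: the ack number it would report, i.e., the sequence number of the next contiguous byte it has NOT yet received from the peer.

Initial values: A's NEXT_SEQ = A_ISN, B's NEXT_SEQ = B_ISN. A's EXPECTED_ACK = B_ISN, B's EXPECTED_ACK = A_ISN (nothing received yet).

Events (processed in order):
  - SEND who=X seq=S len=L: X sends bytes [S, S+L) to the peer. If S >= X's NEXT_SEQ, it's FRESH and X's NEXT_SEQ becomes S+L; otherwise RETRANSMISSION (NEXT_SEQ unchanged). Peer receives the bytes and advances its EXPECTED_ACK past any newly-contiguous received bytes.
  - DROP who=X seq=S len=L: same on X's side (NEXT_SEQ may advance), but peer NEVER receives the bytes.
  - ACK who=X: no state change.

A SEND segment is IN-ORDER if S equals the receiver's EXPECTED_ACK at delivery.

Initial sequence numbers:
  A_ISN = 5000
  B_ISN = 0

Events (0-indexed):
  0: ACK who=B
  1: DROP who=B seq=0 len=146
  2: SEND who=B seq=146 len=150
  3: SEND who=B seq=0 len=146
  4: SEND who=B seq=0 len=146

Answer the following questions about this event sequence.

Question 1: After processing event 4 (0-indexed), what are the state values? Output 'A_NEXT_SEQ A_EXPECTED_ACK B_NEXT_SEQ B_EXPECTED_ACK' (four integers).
After event 0: A_seq=5000 A_ack=0 B_seq=0 B_ack=5000
After event 1: A_seq=5000 A_ack=0 B_seq=146 B_ack=5000
After event 2: A_seq=5000 A_ack=0 B_seq=296 B_ack=5000
After event 3: A_seq=5000 A_ack=296 B_seq=296 B_ack=5000
After event 4: A_seq=5000 A_ack=296 B_seq=296 B_ack=5000

5000 296 296 5000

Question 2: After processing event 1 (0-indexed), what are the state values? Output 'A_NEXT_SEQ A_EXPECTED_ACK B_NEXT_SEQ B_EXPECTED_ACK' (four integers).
After event 0: A_seq=5000 A_ack=0 B_seq=0 B_ack=5000
After event 1: A_seq=5000 A_ack=0 B_seq=146 B_ack=5000

5000 0 146 5000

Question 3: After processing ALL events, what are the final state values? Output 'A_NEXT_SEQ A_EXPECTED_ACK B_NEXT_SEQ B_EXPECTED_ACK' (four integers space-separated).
Answer: 5000 296 296 5000

Derivation:
After event 0: A_seq=5000 A_ack=0 B_seq=0 B_ack=5000
After event 1: A_seq=5000 A_ack=0 B_seq=146 B_ack=5000
After event 2: A_seq=5000 A_ack=0 B_seq=296 B_ack=5000
After event 3: A_seq=5000 A_ack=296 B_seq=296 B_ack=5000
After event 4: A_seq=5000 A_ack=296 B_seq=296 B_ack=5000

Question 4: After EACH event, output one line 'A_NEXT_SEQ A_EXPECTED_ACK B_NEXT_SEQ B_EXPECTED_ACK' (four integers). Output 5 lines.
5000 0 0 5000
5000 0 146 5000
5000 0 296 5000
5000 296 296 5000
5000 296 296 5000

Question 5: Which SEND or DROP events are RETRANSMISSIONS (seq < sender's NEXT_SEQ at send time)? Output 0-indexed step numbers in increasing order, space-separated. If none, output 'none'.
Step 1: DROP seq=0 -> fresh
Step 2: SEND seq=146 -> fresh
Step 3: SEND seq=0 -> retransmit
Step 4: SEND seq=0 -> retransmit

Answer: 3 4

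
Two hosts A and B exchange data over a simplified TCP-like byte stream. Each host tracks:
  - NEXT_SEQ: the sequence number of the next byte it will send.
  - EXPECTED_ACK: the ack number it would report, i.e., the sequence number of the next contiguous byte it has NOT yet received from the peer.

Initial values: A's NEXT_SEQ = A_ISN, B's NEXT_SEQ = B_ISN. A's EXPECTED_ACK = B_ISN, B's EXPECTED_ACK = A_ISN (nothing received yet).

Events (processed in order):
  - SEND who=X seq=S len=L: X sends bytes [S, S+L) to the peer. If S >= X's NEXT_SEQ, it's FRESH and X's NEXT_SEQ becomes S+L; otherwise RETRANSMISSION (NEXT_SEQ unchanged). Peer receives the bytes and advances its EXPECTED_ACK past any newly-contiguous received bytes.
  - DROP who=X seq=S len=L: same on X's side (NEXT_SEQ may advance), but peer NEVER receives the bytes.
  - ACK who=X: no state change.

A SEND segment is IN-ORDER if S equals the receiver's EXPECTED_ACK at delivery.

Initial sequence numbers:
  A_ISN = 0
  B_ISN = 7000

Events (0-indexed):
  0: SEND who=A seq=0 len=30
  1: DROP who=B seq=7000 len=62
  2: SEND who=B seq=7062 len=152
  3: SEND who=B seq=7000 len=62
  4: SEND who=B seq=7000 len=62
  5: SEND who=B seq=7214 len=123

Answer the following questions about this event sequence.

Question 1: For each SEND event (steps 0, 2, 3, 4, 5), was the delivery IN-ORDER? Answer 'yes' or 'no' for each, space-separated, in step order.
Answer: yes no yes no yes

Derivation:
Step 0: SEND seq=0 -> in-order
Step 2: SEND seq=7062 -> out-of-order
Step 3: SEND seq=7000 -> in-order
Step 4: SEND seq=7000 -> out-of-order
Step 5: SEND seq=7214 -> in-order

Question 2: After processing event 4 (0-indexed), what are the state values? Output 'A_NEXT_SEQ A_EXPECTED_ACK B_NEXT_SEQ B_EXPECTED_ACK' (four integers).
After event 0: A_seq=30 A_ack=7000 B_seq=7000 B_ack=30
After event 1: A_seq=30 A_ack=7000 B_seq=7062 B_ack=30
After event 2: A_seq=30 A_ack=7000 B_seq=7214 B_ack=30
After event 3: A_seq=30 A_ack=7214 B_seq=7214 B_ack=30
After event 4: A_seq=30 A_ack=7214 B_seq=7214 B_ack=30

30 7214 7214 30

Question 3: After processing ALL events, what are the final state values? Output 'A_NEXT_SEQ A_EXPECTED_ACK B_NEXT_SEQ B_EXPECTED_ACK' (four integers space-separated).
Answer: 30 7337 7337 30

Derivation:
After event 0: A_seq=30 A_ack=7000 B_seq=7000 B_ack=30
After event 1: A_seq=30 A_ack=7000 B_seq=7062 B_ack=30
After event 2: A_seq=30 A_ack=7000 B_seq=7214 B_ack=30
After event 3: A_seq=30 A_ack=7214 B_seq=7214 B_ack=30
After event 4: A_seq=30 A_ack=7214 B_seq=7214 B_ack=30
After event 5: A_seq=30 A_ack=7337 B_seq=7337 B_ack=30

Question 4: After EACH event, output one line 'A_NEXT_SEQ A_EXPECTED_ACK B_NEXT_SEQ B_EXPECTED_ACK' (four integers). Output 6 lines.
30 7000 7000 30
30 7000 7062 30
30 7000 7214 30
30 7214 7214 30
30 7214 7214 30
30 7337 7337 30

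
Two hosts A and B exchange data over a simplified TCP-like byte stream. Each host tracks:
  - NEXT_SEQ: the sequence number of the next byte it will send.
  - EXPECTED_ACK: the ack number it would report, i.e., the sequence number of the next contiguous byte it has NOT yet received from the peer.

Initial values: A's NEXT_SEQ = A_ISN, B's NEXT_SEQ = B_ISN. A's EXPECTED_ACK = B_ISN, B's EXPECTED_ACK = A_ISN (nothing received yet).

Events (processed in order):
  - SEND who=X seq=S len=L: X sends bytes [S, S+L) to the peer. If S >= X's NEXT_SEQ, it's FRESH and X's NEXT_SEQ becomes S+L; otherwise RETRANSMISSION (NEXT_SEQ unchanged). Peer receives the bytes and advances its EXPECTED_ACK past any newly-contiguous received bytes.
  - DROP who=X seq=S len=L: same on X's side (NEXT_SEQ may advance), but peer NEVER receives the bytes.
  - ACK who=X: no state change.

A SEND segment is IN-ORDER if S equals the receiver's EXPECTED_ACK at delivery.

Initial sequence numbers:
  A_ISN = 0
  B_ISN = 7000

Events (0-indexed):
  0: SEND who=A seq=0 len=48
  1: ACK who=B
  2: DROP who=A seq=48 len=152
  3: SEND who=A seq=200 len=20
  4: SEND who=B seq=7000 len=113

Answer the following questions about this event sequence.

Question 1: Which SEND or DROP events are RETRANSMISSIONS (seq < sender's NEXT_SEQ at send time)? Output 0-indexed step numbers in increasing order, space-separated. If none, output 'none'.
Step 0: SEND seq=0 -> fresh
Step 2: DROP seq=48 -> fresh
Step 3: SEND seq=200 -> fresh
Step 4: SEND seq=7000 -> fresh

Answer: none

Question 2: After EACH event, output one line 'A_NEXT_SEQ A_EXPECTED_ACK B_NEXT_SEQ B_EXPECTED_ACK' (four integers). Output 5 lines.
48 7000 7000 48
48 7000 7000 48
200 7000 7000 48
220 7000 7000 48
220 7113 7113 48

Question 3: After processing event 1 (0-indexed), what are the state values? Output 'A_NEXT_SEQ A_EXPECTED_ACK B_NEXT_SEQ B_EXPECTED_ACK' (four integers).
After event 0: A_seq=48 A_ack=7000 B_seq=7000 B_ack=48
After event 1: A_seq=48 A_ack=7000 B_seq=7000 B_ack=48

48 7000 7000 48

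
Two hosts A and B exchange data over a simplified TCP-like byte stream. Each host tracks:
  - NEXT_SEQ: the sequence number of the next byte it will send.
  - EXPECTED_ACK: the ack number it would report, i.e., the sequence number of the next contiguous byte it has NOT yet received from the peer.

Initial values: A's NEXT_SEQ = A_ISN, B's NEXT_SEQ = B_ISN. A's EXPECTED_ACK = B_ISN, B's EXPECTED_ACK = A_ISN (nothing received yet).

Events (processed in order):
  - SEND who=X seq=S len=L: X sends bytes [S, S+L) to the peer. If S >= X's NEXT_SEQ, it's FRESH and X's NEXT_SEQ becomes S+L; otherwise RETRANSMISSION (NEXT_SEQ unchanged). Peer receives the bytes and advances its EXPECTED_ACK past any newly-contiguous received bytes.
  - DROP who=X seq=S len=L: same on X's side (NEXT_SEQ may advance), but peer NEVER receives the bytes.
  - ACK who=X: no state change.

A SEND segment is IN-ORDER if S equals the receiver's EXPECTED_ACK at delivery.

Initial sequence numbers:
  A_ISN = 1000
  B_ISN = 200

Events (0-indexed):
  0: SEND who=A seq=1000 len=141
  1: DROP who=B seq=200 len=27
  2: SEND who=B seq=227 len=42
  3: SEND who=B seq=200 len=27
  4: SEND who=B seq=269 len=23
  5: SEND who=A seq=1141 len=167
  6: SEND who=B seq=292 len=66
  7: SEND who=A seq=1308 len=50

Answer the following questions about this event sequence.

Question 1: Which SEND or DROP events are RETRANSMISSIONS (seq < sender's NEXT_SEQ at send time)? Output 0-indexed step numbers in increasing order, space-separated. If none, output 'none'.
Step 0: SEND seq=1000 -> fresh
Step 1: DROP seq=200 -> fresh
Step 2: SEND seq=227 -> fresh
Step 3: SEND seq=200 -> retransmit
Step 4: SEND seq=269 -> fresh
Step 5: SEND seq=1141 -> fresh
Step 6: SEND seq=292 -> fresh
Step 7: SEND seq=1308 -> fresh

Answer: 3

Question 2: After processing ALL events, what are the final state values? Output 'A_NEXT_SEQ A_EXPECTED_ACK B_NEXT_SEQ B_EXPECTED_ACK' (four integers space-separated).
After event 0: A_seq=1141 A_ack=200 B_seq=200 B_ack=1141
After event 1: A_seq=1141 A_ack=200 B_seq=227 B_ack=1141
After event 2: A_seq=1141 A_ack=200 B_seq=269 B_ack=1141
After event 3: A_seq=1141 A_ack=269 B_seq=269 B_ack=1141
After event 4: A_seq=1141 A_ack=292 B_seq=292 B_ack=1141
After event 5: A_seq=1308 A_ack=292 B_seq=292 B_ack=1308
After event 6: A_seq=1308 A_ack=358 B_seq=358 B_ack=1308
After event 7: A_seq=1358 A_ack=358 B_seq=358 B_ack=1358

Answer: 1358 358 358 1358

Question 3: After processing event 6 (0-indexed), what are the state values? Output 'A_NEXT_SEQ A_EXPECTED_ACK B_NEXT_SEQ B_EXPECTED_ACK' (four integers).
After event 0: A_seq=1141 A_ack=200 B_seq=200 B_ack=1141
After event 1: A_seq=1141 A_ack=200 B_seq=227 B_ack=1141
After event 2: A_seq=1141 A_ack=200 B_seq=269 B_ack=1141
After event 3: A_seq=1141 A_ack=269 B_seq=269 B_ack=1141
After event 4: A_seq=1141 A_ack=292 B_seq=292 B_ack=1141
After event 5: A_seq=1308 A_ack=292 B_seq=292 B_ack=1308
After event 6: A_seq=1308 A_ack=358 B_seq=358 B_ack=1308

1308 358 358 1308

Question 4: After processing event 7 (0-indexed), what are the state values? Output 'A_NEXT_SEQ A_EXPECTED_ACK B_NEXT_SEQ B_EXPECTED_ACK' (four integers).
After event 0: A_seq=1141 A_ack=200 B_seq=200 B_ack=1141
After event 1: A_seq=1141 A_ack=200 B_seq=227 B_ack=1141
After event 2: A_seq=1141 A_ack=200 B_seq=269 B_ack=1141
After event 3: A_seq=1141 A_ack=269 B_seq=269 B_ack=1141
After event 4: A_seq=1141 A_ack=292 B_seq=292 B_ack=1141
After event 5: A_seq=1308 A_ack=292 B_seq=292 B_ack=1308
After event 6: A_seq=1308 A_ack=358 B_seq=358 B_ack=1308
After event 7: A_seq=1358 A_ack=358 B_seq=358 B_ack=1358

1358 358 358 1358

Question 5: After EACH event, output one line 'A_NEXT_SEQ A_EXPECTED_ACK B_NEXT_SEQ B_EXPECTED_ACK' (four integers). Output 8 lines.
1141 200 200 1141
1141 200 227 1141
1141 200 269 1141
1141 269 269 1141
1141 292 292 1141
1308 292 292 1308
1308 358 358 1308
1358 358 358 1358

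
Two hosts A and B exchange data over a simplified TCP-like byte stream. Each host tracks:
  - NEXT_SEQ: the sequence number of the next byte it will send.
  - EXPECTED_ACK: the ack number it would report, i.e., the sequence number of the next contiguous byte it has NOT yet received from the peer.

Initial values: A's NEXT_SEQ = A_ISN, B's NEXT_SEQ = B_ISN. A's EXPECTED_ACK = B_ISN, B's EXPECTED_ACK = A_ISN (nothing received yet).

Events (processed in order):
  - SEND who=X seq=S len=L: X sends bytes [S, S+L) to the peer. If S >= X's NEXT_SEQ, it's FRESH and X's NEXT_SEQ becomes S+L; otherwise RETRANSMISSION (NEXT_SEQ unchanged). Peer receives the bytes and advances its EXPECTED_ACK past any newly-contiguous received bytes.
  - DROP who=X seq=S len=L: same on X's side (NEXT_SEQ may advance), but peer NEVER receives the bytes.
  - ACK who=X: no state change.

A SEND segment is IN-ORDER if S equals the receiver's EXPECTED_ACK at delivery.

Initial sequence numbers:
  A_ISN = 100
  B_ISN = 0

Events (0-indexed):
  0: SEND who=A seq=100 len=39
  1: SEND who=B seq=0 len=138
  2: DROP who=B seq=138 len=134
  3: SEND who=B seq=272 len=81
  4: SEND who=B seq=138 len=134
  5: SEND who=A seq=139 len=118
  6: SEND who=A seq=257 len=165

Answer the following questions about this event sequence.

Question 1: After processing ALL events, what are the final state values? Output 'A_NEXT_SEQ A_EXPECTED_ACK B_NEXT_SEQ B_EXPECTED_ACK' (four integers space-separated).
After event 0: A_seq=139 A_ack=0 B_seq=0 B_ack=139
After event 1: A_seq=139 A_ack=138 B_seq=138 B_ack=139
After event 2: A_seq=139 A_ack=138 B_seq=272 B_ack=139
After event 3: A_seq=139 A_ack=138 B_seq=353 B_ack=139
After event 4: A_seq=139 A_ack=353 B_seq=353 B_ack=139
After event 5: A_seq=257 A_ack=353 B_seq=353 B_ack=257
After event 6: A_seq=422 A_ack=353 B_seq=353 B_ack=422

Answer: 422 353 353 422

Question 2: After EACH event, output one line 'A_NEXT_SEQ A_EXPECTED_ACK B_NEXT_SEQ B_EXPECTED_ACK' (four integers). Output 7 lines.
139 0 0 139
139 138 138 139
139 138 272 139
139 138 353 139
139 353 353 139
257 353 353 257
422 353 353 422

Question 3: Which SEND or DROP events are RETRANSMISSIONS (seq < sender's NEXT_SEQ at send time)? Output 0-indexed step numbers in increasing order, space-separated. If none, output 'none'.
Answer: 4

Derivation:
Step 0: SEND seq=100 -> fresh
Step 1: SEND seq=0 -> fresh
Step 2: DROP seq=138 -> fresh
Step 3: SEND seq=272 -> fresh
Step 4: SEND seq=138 -> retransmit
Step 5: SEND seq=139 -> fresh
Step 6: SEND seq=257 -> fresh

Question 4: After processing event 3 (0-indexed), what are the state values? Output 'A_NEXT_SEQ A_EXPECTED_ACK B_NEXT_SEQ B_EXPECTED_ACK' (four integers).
After event 0: A_seq=139 A_ack=0 B_seq=0 B_ack=139
After event 1: A_seq=139 A_ack=138 B_seq=138 B_ack=139
After event 2: A_seq=139 A_ack=138 B_seq=272 B_ack=139
After event 3: A_seq=139 A_ack=138 B_seq=353 B_ack=139

139 138 353 139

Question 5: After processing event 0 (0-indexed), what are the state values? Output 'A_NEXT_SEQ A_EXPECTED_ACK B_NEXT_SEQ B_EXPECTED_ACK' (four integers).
After event 0: A_seq=139 A_ack=0 B_seq=0 B_ack=139

139 0 0 139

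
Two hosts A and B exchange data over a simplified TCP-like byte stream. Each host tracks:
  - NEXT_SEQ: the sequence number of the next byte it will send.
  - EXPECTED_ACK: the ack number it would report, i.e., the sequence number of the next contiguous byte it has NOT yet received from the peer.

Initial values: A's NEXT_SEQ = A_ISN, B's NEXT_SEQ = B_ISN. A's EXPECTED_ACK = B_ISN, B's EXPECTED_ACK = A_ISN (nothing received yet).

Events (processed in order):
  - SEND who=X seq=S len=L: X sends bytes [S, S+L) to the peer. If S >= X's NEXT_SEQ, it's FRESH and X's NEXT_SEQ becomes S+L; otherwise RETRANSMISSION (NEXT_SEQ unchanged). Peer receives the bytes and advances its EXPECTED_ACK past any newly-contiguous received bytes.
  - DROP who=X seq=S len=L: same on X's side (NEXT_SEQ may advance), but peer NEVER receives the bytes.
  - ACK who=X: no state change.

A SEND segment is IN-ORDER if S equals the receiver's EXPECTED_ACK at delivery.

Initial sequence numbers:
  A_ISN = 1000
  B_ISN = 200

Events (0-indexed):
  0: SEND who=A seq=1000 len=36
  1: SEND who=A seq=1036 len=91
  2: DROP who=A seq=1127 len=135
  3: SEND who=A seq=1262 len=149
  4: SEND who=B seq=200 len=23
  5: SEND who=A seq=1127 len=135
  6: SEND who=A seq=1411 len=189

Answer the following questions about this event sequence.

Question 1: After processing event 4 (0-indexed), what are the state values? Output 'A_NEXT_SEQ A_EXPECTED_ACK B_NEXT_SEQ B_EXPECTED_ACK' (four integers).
After event 0: A_seq=1036 A_ack=200 B_seq=200 B_ack=1036
After event 1: A_seq=1127 A_ack=200 B_seq=200 B_ack=1127
After event 2: A_seq=1262 A_ack=200 B_seq=200 B_ack=1127
After event 3: A_seq=1411 A_ack=200 B_seq=200 B_ack=1127
After event 4: A_seq=1411 A_ack=223 B_seq=223 B_ack=1127

1411 223 223 1127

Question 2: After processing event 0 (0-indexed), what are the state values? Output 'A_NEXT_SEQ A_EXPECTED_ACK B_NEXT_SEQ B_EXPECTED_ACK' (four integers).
After event 0: A_seq=1036 A_ack=200 B_seq=200 B_ack=1036

1036 200 200 1036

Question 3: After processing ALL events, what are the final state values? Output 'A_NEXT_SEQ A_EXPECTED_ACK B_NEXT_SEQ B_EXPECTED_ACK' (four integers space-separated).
After event 0: A_seq=1036 A_ack=200 B_seq=200 B_ack=1036
After event 1: A_seq=1127 A_ack=200 B_seq=200 B_ack=1127
After event 2: A_seq=1262 A_ack=200 B_seq=200 B_ack=1127
After event 3: A_seq=1411 A_ack=200 B_seq=200 B_ack=1127
After event 4: A_seq=1411 A_ack=223 B_seq=223 B_ack=1127
After event 5: A_seq=1411 A_ack=223 B_seq=223 B_ack=1411
After event 6: A_seq=1600 A_ack=223 B_seq=223 B_ack=1600

Answer: 1600 223 223 1600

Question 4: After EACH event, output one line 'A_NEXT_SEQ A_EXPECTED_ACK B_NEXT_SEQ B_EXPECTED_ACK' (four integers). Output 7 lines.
1036 200 200 1036
1127 200 200 1127
1262 200 200 1127
1411 200 200 1127
1411 223 223 1127
1411 223 223 1411
1600 223 223 1600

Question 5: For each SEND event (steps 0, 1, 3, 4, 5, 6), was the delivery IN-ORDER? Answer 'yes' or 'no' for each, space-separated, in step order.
Step 0: SEND seq=1000 -> in-order
Step 1: SEND seq=1036 -> in-order
Step 3: SEND seq=1262 -> out-of-order
Step 4: SEND seq=200 -> in-order
Step 5: SEND seq=1127 -> in-order
Step 6: SEND seq=1411 -> in-order

Answer: yes yes no yes yes yes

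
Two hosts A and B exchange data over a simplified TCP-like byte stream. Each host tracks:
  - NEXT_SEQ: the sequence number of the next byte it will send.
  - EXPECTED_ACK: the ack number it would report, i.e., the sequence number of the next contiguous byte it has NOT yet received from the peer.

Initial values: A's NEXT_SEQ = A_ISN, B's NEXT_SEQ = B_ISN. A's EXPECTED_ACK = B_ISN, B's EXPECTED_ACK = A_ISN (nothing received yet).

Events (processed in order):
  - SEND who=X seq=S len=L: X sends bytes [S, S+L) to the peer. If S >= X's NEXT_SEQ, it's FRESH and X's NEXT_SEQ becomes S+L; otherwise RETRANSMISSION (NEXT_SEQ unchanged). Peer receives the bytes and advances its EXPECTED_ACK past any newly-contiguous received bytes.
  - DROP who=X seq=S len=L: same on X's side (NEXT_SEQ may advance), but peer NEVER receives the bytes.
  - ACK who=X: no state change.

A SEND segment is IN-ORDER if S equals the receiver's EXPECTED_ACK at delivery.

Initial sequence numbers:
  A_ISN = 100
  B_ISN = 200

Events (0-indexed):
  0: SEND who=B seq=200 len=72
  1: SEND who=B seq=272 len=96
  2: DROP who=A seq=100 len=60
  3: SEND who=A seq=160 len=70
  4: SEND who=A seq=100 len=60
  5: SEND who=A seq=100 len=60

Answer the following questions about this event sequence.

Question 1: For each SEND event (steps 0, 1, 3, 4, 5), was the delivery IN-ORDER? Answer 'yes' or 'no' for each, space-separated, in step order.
Step 0: SEND seq=200 -> in-order
Step 1: SEND seq=272 -> in-order
Step 3: SEND seq=160 -> out-of-order
Step 4: SEND seq=100 -> in-order
Step 5: SEND seq=100 -> out-of-order

Answer: yes yes no yes no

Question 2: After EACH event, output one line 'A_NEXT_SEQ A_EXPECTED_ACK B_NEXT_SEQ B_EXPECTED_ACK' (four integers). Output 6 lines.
100 272 272 100
100 368 368 100
160 368 368 100
230 368 368 100
230 368 368 230
230 368 368 230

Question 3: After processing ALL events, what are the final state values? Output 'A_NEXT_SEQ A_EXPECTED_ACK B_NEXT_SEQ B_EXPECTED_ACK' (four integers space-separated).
Answer: 230 368 368 230

Derivation:
After event 0: A_seq=100 A_ack=272 B_seq=272 B_ack=100
After event 1: A_seq=100 A_ack=368 B_seq=368 B_ack=100
After event 2: A_seq=160 A_ack=368 B_seq=368 B_ack=100
After event 3: A_seq=230 A_ack=368 B_seq=368 B_ack=100
After event 4: A_seq=230 A_ack=368 B_seq=368 B_ack=230
After event 5: A_seq=230 A_ack=368 B_seq=368 B_ack=230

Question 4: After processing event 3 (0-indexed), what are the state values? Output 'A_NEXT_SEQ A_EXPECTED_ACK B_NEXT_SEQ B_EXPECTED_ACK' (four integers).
After event 0: A_seq=100 A_ack=272 B_seq=272 B_ack=100
After event 1: A_seq=100 A_ack=368 B_seq=368 B_ack=100
After event 2: A_seq=160 A_ack=368 B_seq=368 B_ack=100
After event 3: A_seq=230 A_ack=368 B_seq=368 B_ack=100

230 368 368 100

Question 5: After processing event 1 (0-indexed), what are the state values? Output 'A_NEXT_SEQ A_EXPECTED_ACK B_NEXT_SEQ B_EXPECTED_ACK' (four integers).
After event 0: A_seq=100 A_ack=272 B_seq=272 B_ack=100
After event 1: A_seq=100 A_ack=368 B_seq=368 B_ack=100

100 368 368 100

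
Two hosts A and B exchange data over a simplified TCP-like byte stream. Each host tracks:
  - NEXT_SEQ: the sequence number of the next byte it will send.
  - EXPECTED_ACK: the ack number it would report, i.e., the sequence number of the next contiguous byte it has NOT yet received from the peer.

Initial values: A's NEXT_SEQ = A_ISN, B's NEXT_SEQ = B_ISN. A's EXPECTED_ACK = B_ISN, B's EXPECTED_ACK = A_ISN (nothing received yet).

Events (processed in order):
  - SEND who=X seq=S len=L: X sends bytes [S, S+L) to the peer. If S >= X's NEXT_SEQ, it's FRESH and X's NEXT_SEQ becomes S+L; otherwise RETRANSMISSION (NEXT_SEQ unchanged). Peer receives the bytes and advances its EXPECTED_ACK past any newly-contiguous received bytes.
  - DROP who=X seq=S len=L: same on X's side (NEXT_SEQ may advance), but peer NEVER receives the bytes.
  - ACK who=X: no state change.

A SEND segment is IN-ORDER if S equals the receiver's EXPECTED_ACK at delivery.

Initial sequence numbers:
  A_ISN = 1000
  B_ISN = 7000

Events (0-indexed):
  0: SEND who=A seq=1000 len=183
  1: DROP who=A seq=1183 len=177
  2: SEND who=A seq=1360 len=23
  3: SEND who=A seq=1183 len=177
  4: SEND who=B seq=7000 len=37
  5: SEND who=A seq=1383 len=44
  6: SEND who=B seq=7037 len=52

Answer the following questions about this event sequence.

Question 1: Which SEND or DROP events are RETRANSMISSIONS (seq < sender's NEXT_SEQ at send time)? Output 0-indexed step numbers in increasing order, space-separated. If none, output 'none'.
Step 0: SEND seq=1000 -> fresh
Step 1: DROP seq=1183 -> fresh
Step 2: SEND seq=1360 -> fresh
Step 3: SEND seq=1183 -> retransmit
Step 4: SEND seq=7000 -> fresh
Step 5: SEND seq=1383 -> fresh
Step 6: SEND seq=7037 -> fresh

Answer: 3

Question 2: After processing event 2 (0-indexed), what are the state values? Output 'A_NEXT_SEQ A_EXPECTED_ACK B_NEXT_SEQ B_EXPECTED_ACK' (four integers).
After event 0: A_seq=1183 A_ack=7000 B_seq=7000 B_ack=1183
After event 1: A_seq=1360 A_ack=7000 B_seq=7000 B_ack=1183
After event 2: A_seq=1383 A_ack=7000 B_seq=7000 B_ack=1183

1383 7000 7000 1183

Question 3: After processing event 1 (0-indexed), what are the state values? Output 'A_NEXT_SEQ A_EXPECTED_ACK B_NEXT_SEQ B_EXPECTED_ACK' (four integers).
After event 0: A_seq=1183 A_ack=7000 B_seq=7000 B_ack=1183
After event 1: A_seq=1360 A_ack=7000 B_seq=7000 B_ack=1183

1360 7000 7000 1183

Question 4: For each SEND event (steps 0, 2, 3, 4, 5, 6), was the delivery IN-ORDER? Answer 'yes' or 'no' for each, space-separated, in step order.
Answer: yes no yes yes yes yes

Derivation:
Step 0: SEND seq=1000 -> in-order
Step 2: SEND seq=1360 -> out-of-order
Step 3: SEND seq=1183 -> in-order
Step 4: SEND seq=7000 -> in-order
Step 5: SEND seq=1383 -> in-order
Step 6: SEND seq=7037 -> in-order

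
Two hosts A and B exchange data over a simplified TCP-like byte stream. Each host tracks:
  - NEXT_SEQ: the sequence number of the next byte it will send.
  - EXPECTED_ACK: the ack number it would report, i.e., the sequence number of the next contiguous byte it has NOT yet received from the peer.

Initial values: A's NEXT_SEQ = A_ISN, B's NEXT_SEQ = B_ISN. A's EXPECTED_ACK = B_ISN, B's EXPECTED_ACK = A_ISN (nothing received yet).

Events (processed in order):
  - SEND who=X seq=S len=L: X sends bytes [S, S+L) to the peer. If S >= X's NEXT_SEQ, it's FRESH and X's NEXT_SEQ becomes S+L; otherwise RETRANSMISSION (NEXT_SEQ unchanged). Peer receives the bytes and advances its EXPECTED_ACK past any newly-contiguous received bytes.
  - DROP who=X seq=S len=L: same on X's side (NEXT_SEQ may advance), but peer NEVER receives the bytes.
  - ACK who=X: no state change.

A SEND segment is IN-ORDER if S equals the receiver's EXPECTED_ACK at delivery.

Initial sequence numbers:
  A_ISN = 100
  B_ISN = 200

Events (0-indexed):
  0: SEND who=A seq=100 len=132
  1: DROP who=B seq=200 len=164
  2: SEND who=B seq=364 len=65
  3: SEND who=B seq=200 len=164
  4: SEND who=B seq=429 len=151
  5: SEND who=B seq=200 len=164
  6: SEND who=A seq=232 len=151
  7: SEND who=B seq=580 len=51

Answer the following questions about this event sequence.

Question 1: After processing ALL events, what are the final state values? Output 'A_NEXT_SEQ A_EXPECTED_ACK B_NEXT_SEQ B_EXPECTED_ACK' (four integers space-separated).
After event 0: A_seq=232 A_ack=200 B_seq=200 B_ack=232
After event 1: A_seq=232 A_ack=200 B_seq=364 B_ack=232
After event 2: A_seq=232 A_ack=200 B_seq=429 B_ack=232
After event 3: A_seq=232 A_ack=429 B_seq=429 B_ack=232
After event 4: A_seq=232 A_ack=580 B_seq=580 B_ack=232
After event 5: A_seq=232 A_ack=580 B_seq=580 B_ack=232
After event 6: A_seq=383 A_ack=580 B_seq=580 B_ack=383
After event 7: A_seq=383 A_ack=631 B_seq=631 B_ack=383

Answer: 383 631 631 383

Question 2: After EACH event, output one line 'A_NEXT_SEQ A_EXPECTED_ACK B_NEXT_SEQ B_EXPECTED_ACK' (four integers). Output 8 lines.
232 200 200 232
232 200 364 232
232 200 429 232
232 429 429 232
232 580 580 232
232 580 580 232
383 580 580 383
383 631 631 383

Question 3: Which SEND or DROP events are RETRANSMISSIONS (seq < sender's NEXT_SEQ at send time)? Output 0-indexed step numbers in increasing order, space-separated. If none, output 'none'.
Step 0: SEND seq=100 -> fresh
Step 1: DROP seq=200 -> fresh
Step 2: SEND seq=364 -> fresh
Step 3: SEND seq=200 -> retransmit
Step 4: SEND seq=429 -> fresh
Step 5: SEND seq=200 -> retransmit
Step 6: SEND seq=232 -> fresh
Step 7: SEND seq=580 -> fresh

Answer: 3 5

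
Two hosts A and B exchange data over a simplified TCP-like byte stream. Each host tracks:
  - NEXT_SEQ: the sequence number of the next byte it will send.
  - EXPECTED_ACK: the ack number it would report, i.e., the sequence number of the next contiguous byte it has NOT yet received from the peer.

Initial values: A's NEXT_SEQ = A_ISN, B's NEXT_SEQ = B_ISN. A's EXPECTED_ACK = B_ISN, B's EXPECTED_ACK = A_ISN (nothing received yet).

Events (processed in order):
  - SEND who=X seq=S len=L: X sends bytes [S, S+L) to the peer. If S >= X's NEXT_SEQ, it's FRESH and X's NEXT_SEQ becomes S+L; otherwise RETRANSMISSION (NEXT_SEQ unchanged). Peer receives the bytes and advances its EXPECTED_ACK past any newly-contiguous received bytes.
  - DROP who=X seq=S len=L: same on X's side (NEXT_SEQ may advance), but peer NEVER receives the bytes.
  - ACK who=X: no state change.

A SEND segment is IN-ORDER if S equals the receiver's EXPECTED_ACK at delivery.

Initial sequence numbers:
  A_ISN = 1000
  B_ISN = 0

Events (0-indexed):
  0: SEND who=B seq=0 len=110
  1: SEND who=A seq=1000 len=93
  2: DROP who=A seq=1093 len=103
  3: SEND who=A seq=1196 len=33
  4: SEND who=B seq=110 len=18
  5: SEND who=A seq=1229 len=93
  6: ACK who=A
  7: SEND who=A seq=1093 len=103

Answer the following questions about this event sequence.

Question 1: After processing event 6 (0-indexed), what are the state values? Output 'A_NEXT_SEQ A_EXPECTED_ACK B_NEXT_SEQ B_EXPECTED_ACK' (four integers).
After event 0: A_seq=1000 A_ack=110 B_seq=110 B_ack=1000
After event 1: A_seq=1093 A_ack=110 B_seq=110 B_ack=1093
After event 2: A_seq=1196 A_ack=110 B_seq=110 B_ack=1093
After event 3: A_seq=1229 A_ack=110 B_seq=110 B_ack=1093
After event 4: A_seq=1229 A_ack=128 B_seq=128 B_ack=1093
After event 5: A_seq=1322 A_ack=128 B_seq=128 B_ack=1093
After event 6: A_seq=1322 A_ack=128 B_seq=128 B_ack=1093

1322 128 128 1093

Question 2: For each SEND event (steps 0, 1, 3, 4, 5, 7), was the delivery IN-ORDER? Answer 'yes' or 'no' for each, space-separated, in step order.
Answer: yes yes no yes no yes

Derivation:
Step 0: SEND seq=0 -> in-order
Step 1: SEND seq=1000 -> in-order
Step 3: SEND seq=1196 -> out-of-order
Step 4: SEND seq=110 -> in-order
Step 5: SEND seq=1229 -> out-of-order
Step 7: SEND seq=1093 -> in-order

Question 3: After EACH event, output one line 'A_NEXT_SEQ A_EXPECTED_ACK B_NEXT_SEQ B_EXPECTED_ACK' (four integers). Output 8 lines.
1000 110 110 1000
1093 110 110 1093
1196 110 110 1093
1229 110 110 1093
1229 128 128 1093
1322 128 128 1093
1322 128 128 1093
1322 128 128 1322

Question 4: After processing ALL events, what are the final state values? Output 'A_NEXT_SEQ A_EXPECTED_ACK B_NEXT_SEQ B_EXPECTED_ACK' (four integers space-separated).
After event 0: A_seq=1000 A_ack=110 B_seq=110 B_ack=1000
After event 1: A_seq=1093 A_ack=110 B_seq=110 B_ack=1093
After event 2: A_seq=1196 A_ack=110 B_seq=110 B_ack=1093
After event 3: A_seq=1229 A_ack=110 B_seq=110 B_ack=1093
After event 4: A_seq=1229 A_ack=128 B_seq=128 B_ack=1093
After event 5: A_seq=1322 A_ack=128 B_seq=128 B_ack=1093
After event 6: A_seq=1322 A_ack=128 B_seq=128 B_ack=1093
After event 7: A_seq=1322 A_ack=128 B_seq=128 B_ack=1322

Answer: 1322 128 128 1322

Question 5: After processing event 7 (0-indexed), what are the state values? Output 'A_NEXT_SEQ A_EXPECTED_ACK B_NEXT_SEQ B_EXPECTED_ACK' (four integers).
After event 0: A_seq=1000 A_ack=110 B_seq=110 B_ack=1000
After event 1: A_seq=1093 A_ack=110 B_seq=110 B_ack=1093
After event 2: A_seq=1196 A_ack=110 B_seq=110 B_ack=1093
After event 3: A_seq=1229 A_ack=110 B_seq=110 B_ack=1093
After event 4: A_seq=1229 A_ack=128 B_seq=128 B_ack=1093
After event 5: A_seq=1322 A_ack=128 B_seq=128 B_ack=1093
After event 6: A_seq=1322 A_ack=128 B_seq=128 B_ack=1093
After event 7: A_seq=1322 A_ack=128 B_seq=128 B_ack=1322

1322 128 128 1322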